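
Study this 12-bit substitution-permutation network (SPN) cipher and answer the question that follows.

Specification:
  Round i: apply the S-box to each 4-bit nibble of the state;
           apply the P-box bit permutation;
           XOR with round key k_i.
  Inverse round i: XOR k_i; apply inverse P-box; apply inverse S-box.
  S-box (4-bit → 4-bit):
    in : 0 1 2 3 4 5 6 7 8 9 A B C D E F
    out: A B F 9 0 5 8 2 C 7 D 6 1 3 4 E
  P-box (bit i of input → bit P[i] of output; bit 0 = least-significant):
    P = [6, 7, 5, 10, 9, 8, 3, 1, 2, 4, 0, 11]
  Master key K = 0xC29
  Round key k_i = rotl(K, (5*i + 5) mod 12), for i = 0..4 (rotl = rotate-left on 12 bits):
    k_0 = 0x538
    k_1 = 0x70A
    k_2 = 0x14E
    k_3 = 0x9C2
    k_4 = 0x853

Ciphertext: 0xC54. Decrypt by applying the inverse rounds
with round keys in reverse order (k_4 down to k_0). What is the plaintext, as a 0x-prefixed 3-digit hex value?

s_0 = ciphertext = 0xC54
s_1 = InvRound(s_0, k_4) = 0x566
s_2 = InvRound(s_1, k_3) = 0x34F
s_3 = InvRound(s_2, k_2) = 0xEC4
s_4 = InvRound(s_3, k_1) = 0x3FD
s_5 = InvRound(s_4, k_0) = 0x5C1

0x5C1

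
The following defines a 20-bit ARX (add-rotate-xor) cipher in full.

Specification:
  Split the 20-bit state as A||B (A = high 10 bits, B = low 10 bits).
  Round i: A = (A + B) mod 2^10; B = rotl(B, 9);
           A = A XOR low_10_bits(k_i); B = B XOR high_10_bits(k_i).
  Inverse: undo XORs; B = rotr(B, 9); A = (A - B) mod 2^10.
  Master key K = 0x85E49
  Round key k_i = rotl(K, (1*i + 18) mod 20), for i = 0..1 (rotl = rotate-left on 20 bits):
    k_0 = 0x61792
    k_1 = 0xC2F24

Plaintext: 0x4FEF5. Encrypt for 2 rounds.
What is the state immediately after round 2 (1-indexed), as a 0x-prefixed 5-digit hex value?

s_0 = plaintext = 0x4FEF5
s_1 = Round(s_0, k_0) = 0xE9AFF
s_2 = Round(s_1, k_1) = 0x60474

0x60474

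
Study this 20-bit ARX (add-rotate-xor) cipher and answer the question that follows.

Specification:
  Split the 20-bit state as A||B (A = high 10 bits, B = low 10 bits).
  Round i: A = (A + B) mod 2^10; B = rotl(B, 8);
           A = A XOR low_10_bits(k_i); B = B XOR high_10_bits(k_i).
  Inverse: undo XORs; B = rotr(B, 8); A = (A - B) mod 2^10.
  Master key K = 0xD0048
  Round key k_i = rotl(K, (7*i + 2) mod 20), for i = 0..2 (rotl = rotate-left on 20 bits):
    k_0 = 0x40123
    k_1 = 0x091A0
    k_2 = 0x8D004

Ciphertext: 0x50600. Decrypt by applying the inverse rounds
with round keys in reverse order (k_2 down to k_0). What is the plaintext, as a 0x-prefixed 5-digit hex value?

0xF9342

s_0 = ciphertext = 0x50600
s_1 = InvRound(s_0, k_2) = 0x1D4D0
s_2 = InvRound(s_1, k_1) = 0x817D0
s_3 = InvRound(s_2, k_0) = 0xF9342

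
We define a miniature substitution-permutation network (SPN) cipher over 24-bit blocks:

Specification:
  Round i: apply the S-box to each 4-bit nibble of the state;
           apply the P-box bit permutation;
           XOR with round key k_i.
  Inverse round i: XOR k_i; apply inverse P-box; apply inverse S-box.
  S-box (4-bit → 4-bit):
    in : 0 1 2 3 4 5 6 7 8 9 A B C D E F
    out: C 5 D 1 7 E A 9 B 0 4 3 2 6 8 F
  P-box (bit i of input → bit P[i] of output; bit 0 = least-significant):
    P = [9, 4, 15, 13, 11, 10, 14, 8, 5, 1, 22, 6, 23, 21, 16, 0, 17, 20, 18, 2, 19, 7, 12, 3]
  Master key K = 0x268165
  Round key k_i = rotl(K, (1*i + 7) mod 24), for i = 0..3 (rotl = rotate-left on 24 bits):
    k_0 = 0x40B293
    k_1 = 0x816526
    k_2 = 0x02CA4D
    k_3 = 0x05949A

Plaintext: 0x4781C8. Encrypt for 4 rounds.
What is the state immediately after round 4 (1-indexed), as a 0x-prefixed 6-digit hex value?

s_0 = plaintext = 0x4781C8
s_1 = Round(s_0, k_0) = 0xAA8426
s_2 = Round(s_1, k_1) = 0x651C15
s_3 = Round(s_2, k_2) = 0x9722D3
s_4 = Round(s_3, k_3) = 0xC6D2FF

0xC6D2FF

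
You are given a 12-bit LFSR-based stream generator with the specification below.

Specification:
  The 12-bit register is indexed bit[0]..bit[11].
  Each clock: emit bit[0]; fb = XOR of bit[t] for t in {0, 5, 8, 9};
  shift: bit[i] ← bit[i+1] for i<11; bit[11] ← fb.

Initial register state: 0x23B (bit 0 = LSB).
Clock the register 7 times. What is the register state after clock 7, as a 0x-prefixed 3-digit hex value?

reg_0 = 0x23B
clock 1: out=1, reg = 0x91D
clock 2: out=1, reg = 0x48E
clock 3: out=0, reg = 0x247
clock 4: out=1, reg = 0x123
clock 5: out=1, reg = 0x891
clock 6: out=1, reg = 0xC48
clock 7: out=0, reg = 0x624

0x624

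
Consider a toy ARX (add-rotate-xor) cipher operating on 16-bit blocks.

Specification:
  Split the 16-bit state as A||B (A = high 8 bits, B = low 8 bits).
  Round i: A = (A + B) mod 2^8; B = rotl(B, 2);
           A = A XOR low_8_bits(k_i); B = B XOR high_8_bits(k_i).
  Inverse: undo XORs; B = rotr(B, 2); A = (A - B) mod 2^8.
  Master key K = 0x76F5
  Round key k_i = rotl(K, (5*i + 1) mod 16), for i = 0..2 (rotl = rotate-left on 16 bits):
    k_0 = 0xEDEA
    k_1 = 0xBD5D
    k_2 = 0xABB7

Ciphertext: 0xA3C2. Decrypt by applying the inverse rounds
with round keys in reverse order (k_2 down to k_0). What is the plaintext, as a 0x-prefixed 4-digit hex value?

0xFF05

s_0 = ciphertext = 0xA3C2
s_1 = InvRound(s_0, k_2) = 0xBA5A
s_2 = InvRound(s_1, k_1) = 0xEEF9
s_3 = InvRound(s_2, k_0) = 0xFF05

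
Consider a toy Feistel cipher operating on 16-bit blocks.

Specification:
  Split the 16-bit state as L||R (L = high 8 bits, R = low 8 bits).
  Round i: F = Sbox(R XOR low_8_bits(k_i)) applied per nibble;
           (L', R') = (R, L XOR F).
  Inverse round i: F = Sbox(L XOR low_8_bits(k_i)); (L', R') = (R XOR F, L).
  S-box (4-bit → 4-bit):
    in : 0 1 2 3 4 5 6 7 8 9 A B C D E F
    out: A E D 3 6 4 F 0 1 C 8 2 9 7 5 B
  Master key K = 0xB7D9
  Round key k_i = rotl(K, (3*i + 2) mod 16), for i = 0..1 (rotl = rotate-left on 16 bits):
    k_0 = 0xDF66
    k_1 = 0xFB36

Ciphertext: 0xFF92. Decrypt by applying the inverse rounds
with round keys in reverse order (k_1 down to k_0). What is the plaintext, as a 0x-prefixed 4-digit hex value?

s_0 = ciphertext = 0xFF92
s_1 = InvRound(s_0, k_1) = 0x0EFF
s_2 = InvRound(s_1, k_0) = 0x0E0E

0x0E0E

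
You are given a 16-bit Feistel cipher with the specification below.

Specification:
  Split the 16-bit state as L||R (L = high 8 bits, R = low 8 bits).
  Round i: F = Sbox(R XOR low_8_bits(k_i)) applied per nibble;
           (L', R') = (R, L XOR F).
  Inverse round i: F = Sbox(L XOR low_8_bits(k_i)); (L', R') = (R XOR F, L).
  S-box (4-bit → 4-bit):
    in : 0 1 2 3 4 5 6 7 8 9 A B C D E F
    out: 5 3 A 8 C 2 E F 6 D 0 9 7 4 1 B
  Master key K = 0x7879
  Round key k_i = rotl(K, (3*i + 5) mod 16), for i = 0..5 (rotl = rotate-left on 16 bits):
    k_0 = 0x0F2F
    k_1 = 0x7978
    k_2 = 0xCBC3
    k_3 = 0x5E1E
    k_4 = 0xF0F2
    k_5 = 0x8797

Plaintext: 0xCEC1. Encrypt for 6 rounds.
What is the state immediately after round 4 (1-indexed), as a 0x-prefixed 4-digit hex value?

s_0 = plaintext = 0xCEC1
s_1 = Round(s_0, k_0) = 0xC1DF
s_2 = Round(s_1, k_1) = 0xDFCE
s_3 = Round(s_2, k_2) = 0xCE8B
s_4 = Round(s_3, k_3) = 0x8B1C
s_5 = Round(s_4, k_4) = 0x1C9A
s_6 = Round(s_5, k_5) = 0x9A48

0x8B1C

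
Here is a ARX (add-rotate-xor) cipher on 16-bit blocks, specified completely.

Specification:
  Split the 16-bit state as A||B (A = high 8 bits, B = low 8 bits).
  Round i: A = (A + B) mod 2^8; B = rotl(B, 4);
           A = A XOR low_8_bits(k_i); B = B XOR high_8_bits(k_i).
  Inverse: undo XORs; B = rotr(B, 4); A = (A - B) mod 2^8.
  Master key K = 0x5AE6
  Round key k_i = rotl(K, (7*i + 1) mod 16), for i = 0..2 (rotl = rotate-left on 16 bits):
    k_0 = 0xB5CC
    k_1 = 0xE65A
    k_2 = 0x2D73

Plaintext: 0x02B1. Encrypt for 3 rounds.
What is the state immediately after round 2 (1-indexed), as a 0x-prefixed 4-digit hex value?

0x770C

s_0 = plaintext = 0x02B1
s_1 = Round(s_0, k_0) = 0x7FAE
s_2 = Round(s_1, k_1) = 0x770C
s_3 = Round(s_2, k_2) = 0xF0ED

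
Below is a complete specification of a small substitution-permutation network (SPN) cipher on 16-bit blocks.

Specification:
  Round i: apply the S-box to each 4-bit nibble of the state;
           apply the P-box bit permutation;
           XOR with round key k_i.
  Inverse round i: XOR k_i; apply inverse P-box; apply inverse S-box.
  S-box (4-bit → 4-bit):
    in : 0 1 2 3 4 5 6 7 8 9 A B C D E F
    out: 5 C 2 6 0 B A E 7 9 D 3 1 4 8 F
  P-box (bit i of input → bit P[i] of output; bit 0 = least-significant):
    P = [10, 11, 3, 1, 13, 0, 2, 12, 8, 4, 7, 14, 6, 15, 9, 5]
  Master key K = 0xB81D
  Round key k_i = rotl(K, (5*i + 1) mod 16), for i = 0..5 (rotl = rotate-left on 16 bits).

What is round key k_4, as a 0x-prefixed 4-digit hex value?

K = 0xB81D
k_0 = rotl(K, (5*0+1) mod 16) = rotl(K, 1) = 0x703B
k_1 = rotl(K, (5*1+1) mod 16) = rotl(K, 6) = 0x076E
k_2 = rotl(K, (5*2+1) mod 16) = rotl(K, 11) = 0xEDC0
k_3 = rotl(K, (5*3+1) mod 16) = rotl(K, 0) = 0xB81D
k_4 = rotl(K, (5*4+1) mod 16) = rotl(K, 5) = 0x03B7

0x03B7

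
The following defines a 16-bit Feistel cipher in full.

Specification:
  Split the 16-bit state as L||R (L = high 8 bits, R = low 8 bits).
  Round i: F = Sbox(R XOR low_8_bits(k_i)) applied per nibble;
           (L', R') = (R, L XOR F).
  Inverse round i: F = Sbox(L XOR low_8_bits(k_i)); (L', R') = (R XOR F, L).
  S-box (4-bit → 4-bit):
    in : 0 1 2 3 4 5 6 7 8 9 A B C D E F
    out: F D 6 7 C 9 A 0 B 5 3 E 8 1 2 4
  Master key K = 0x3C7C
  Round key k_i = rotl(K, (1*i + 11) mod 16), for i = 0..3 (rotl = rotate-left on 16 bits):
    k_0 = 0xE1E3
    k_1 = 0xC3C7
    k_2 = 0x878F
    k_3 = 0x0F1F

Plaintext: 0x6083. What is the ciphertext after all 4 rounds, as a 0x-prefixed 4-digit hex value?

s_0 = plaintext = 0x6083
s_1 = Round(s_0, k_0) = 0x83CF
s_2 = Round(s_1, k_1) = 0xCF78
s_3 = Round(s_2, k_2) = 0x788F
s_4 = Round(s_3, k_3) = 0x8F27

0x8F27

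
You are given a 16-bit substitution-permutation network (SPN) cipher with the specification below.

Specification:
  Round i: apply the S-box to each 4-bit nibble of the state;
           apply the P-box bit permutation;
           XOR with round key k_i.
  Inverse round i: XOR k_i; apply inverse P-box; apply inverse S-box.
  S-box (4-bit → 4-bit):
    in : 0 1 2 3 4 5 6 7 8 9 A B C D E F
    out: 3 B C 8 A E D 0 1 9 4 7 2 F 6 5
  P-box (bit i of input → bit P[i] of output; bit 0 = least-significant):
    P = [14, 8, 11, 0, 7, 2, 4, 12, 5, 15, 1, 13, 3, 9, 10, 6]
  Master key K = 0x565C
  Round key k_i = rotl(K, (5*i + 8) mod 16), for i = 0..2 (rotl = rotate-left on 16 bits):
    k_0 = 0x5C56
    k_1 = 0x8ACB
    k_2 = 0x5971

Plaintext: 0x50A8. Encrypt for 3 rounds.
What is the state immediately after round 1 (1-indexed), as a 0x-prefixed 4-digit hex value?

0x9A26

s_0 = plaintext = 0x50A8
s_1 = Round(s_0, k_0) = 0x9A26
s_2 = Round(s_1, k_1) = 0xD290
s_3 = Round(s_2, k_2) = 0x2EBB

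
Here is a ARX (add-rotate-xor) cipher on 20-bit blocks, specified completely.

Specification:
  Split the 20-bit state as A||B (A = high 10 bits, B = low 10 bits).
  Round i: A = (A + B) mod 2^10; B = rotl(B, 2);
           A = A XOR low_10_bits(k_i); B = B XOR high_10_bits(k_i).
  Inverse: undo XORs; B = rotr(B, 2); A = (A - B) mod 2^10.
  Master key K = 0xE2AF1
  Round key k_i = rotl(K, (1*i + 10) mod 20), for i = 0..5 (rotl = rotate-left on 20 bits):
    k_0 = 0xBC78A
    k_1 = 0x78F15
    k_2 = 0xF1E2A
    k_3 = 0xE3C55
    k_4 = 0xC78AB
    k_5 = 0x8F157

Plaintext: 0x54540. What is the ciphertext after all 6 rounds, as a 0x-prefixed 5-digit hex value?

s_0 = plaintext = 0x54540
s_1 = Round(s_0, k_0) = 0x46FF0
s_2 = Round(s_1, k_1) = 0x87A20
s_3 = Round(s_2, k_2) = 0x85345
s_4 = Round(s_3, k_3) = 0x43298
s_5 = Round(s_4, k_4) = 0xC3D7C
s_6 = Round(s_5, k_5) = 0x773CD

0x773CD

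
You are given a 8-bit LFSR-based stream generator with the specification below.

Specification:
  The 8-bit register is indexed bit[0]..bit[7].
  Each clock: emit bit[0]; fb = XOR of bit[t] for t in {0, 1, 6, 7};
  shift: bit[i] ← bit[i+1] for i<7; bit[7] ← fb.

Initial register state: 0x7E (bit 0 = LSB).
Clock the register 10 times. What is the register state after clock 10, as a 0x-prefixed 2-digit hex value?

reg_0 = 0x7E
clock 1: out=0, reg = 0x3F
clock 2: out=1, reg = 0x1F
clock 3: out=1, reg = 0x0F
clock 4: out=1, reg = 0x07
clock 5: out=1, reg = 0x03
clock 6: out=1, reg = 0x01
clock 7: out=1, reg = 0x80
clock 8: out=0, reg = 0xC0
clock 9: out=0, reg = 0x60
clock 10: out=0, reg = 0xB0

0xB0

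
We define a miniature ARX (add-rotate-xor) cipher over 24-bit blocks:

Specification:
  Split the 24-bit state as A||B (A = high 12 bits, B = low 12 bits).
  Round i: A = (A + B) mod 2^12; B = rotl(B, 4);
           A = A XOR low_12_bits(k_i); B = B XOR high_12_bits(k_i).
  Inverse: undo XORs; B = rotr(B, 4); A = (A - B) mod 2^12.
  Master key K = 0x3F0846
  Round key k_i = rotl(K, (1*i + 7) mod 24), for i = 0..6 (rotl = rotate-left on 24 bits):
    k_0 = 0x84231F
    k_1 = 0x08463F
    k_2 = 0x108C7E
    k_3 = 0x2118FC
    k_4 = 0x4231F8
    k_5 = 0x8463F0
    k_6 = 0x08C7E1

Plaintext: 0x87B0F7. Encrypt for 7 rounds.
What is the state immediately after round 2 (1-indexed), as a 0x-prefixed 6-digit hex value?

s_0 = plaintext = 0x87B0F7
s_1 = Round(s_0, k_0) = 0xA6D732
s_2 = Round(s_1, k_1) = 0x7A03A3
s_3 = Round(s_2, k_2) = 0x73DB3B
s_4 = Round(s_3, k_3) = 0xA841AA
s_5 = Round(s_4, k_4) = 0xDD6E82
s_6 = Round(s_5, k_5) = 0xFA8068
s_7 = Round(s_6, k_6) = 0x7F160C

0x7A03A3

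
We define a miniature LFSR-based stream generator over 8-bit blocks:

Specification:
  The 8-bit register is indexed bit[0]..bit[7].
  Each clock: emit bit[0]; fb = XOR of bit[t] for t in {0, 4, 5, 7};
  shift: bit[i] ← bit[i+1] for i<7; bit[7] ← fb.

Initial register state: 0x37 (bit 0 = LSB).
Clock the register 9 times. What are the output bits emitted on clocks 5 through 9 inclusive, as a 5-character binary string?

11001

reg_0 = 0x37
clock 1: out=1, reg = 0x9B
clock 2: out=1, reg = 0xCD
clock 3: out=1, reg = 0x66
clock 4: out=0, reg = 0xB3
clock 5: out=1, reg = 0x59
clock 6: out=1, reg = 0x2C
clock 7: out=0, reg = 0x96
clock 8: out=0, reg = 0x4B
clock 9: out=1, reg = 0xA5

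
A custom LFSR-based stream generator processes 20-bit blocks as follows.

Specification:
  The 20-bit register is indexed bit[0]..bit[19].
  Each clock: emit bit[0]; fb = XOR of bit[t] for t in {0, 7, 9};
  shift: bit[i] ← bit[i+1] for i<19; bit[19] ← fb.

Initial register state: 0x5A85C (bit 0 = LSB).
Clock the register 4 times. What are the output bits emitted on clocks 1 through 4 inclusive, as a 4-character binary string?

reg_0 = 0x5A85C
clock 1: out=0, reg = 0x2D42E
clock 2: out=0, reg = 0x16A17
clock 3: out=1, reg = 0x0B50B
clock 4: out=1, reg = 0x85A85

0011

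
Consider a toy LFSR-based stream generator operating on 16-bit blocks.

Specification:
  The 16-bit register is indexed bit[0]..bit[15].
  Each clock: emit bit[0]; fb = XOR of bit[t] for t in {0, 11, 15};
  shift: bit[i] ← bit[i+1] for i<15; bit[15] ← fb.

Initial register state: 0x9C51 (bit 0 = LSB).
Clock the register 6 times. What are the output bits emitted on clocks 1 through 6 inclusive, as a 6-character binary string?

reg_0 = 0x9C51
clock 1: out=1, reg = 0xCE28
clock 2: out=0, reg = 0x6714
clock 3: out=0, reg = 0x338A
clock 4: out=0, reg = 0x19C5
clock 5: out=1, reg = 0x0CE2
clock 6: out=0, reg = 0x8671

100010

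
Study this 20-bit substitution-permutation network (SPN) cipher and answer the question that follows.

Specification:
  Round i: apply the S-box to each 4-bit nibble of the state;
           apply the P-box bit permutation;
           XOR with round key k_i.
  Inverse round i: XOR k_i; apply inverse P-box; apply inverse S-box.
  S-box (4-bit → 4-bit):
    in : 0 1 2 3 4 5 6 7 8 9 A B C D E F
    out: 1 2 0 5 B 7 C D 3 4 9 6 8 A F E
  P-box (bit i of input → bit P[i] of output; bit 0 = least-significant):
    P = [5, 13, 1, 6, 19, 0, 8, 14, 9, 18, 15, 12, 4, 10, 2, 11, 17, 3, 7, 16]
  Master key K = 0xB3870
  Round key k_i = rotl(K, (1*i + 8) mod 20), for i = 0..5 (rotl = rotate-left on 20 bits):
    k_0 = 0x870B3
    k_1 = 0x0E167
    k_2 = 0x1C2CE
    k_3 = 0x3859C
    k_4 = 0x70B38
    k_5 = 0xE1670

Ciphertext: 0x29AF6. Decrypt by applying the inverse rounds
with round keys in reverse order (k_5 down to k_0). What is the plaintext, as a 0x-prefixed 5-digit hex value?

s_0 = ciphertext = 0x29AF6
s_1 = InvRound(s_0, k_5) = 0x9FB09
s_2 = InvRound(s_1, k_4) = 0x00F48
s_3 = InvRound(s_2, k_3) = 0x7732C
s_4 = InvRound(s_3, k_2) = 0x32F9E
s_5 = InvRound(s_4, k_1) = 0xE43DA
s_6 = InvRound(s_5, k_0) = 0x824B4

0x824B4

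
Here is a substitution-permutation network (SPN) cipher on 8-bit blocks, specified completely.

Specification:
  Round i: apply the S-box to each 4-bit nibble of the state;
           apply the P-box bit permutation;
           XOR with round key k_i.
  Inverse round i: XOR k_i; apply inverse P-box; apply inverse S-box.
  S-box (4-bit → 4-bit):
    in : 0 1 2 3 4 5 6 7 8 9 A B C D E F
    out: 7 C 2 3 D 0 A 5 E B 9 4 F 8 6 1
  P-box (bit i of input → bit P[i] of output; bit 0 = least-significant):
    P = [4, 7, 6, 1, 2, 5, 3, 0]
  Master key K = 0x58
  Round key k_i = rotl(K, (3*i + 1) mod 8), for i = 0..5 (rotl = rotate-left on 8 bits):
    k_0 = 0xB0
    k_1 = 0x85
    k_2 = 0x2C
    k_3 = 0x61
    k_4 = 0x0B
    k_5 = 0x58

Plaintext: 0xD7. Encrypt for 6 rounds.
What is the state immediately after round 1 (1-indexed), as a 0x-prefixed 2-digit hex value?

s_0 = plaintext = 0xD7
s_1 = Round(s_0, k_0) = 0xE1
s_2 = Round(s_1, k_1) = 0xEF
s_3 = Round(s_2, k_2) = 0x14
s_4 = Round(s_3, k_3) = 0x3A
s_5 = Round(s_4, k_4) = 0x3D
s_6 = Round(s_5, k_5) = 0x7E

0xE1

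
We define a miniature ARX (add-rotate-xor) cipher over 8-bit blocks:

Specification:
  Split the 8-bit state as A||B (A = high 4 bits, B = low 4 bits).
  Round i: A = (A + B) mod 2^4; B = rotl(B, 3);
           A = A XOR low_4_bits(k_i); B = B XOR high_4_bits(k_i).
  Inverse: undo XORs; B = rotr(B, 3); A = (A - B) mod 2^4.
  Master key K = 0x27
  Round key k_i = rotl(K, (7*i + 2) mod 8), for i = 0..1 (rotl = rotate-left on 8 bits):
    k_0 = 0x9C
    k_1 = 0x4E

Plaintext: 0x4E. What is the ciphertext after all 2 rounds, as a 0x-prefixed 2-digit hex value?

0x23

s_0 = plaintext = 0x4E
s_1 = Round(s_0, k_0) = 0xEE
s_2 = Round(s_1, k_1) = 0x23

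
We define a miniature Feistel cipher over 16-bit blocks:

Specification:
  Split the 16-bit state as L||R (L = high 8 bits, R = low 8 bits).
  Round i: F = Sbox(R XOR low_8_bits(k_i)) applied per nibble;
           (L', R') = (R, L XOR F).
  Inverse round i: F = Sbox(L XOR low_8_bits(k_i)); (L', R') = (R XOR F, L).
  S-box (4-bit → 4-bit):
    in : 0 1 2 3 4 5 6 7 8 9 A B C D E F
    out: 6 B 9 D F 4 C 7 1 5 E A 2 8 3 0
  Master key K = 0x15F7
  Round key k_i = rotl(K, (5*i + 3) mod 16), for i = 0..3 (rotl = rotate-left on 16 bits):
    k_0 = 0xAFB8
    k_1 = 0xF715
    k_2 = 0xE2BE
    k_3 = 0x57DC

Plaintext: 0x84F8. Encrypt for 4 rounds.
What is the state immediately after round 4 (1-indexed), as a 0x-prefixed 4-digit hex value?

0x699B

s_0 = plaintext = 0x84F8
s_1 = Round(s_0, k_0) = 0xF872
s_2 = Round(s_1, k_1) = 0x723F
s_3 = Round(s_2, k_2) = 0x3F69
s_4 = Round(s_3, k_3) = 0x699B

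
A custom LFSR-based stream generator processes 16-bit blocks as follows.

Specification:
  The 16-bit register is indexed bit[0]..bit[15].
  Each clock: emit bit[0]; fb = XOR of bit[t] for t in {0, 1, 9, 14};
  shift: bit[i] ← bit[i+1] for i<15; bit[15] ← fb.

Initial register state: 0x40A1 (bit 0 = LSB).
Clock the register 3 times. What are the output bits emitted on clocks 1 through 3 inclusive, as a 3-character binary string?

100

reg_0 = 0x40A1
clock 1: out=1, reg = 0x2050
clock 2: out=0, reg = 0x1028
clock 3: out=0, reg = 0x0814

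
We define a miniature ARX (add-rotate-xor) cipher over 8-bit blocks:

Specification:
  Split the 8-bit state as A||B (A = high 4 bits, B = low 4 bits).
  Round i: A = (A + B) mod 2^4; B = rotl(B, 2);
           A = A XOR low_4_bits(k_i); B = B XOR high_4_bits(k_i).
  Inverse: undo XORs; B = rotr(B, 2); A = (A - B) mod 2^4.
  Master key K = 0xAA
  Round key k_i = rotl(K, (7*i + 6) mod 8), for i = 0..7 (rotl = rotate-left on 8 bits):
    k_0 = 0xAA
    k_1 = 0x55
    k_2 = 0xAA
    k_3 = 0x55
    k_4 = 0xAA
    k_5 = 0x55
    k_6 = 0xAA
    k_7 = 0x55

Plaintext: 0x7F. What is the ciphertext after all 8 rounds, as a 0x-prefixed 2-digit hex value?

0xBF

s_0 = plaintext = 0x7F
s_1 = Round(s_0, k_0) = 0xC5
s_2 = Round(s_1, k_1) = 0x40
s_3 = Round(s_2, k_2) = 0xEA
s_4 = Round(s_3, k_3) = 0xDF
s_5 = Round(s_4, k_4) = 0x65
s_6 = Round(s_5, k_5) = 0xE0
s_7 = Round(s_6, k_6) = 0x4A
s_8 = Round(s_7, k_7) = 0xBF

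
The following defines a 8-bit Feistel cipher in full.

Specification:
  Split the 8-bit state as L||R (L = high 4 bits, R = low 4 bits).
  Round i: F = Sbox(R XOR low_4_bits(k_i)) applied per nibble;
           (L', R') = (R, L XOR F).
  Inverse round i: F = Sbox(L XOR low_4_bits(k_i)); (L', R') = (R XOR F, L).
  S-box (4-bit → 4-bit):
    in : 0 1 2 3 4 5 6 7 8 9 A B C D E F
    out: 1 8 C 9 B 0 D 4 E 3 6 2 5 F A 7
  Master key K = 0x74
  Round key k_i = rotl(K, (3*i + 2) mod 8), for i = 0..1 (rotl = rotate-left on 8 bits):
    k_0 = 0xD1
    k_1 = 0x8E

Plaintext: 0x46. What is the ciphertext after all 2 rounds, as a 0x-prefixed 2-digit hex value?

0x0C

s_0 = plaintext = 0x46
s_1 = Round(s_0, k_0) = 0x60
s_2 = Round(s_1, k_1) = 0x0C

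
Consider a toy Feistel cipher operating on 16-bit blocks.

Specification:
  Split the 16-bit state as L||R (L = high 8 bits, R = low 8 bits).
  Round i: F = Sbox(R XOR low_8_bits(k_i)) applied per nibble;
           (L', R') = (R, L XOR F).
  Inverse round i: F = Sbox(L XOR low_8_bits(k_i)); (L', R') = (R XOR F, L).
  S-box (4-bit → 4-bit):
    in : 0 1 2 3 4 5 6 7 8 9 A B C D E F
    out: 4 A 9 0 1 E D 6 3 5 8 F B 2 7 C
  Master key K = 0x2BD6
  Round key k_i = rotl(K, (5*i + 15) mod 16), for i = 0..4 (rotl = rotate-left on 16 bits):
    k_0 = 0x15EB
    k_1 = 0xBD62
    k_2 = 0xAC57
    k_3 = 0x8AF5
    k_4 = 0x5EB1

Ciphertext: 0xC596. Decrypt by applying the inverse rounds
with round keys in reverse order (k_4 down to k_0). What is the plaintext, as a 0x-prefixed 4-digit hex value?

s_0 = ciphertext = 0xC596
s_1 = InvRound(s_0, k_4) = 0xF7C5
s_2 = InvRound(s_1, k_3) = 0x8CF7
s_3 = InvRound(s_2, k_2) = 0xD88C
s_4 = InvRound(s_3, k_1) = 0x74D8
s_5 = InvRound(s_4, k_0) = 0x8474

0x8474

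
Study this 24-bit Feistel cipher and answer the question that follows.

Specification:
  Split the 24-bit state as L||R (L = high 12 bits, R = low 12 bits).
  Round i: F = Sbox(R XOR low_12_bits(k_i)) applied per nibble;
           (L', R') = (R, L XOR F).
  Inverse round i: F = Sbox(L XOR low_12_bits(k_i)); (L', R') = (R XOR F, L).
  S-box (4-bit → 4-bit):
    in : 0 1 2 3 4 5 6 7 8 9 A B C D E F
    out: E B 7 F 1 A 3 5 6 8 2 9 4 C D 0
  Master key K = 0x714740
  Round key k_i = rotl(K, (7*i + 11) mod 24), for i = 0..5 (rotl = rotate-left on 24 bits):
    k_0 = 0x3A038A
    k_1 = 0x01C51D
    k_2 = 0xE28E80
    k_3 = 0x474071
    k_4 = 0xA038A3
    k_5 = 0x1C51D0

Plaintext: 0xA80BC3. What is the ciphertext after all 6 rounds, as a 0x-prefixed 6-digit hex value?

0xA8B48B

s_0 = plaintext = 0xA80BC3
s_1 = Round(s_0, k_0) = 0xBC3C98
s_2 = Round(s_1, k_1) = 0xC983A9
s_3 = Round(s_2, k_2) = 0x3A90E0
s_4 = Round(s_3, k_3) = 0x0E0D22
s_5 = Round(s_4, k_4) = 0xD22A8B
s_6 = Round(s_5, k_5) = 0xA8B48B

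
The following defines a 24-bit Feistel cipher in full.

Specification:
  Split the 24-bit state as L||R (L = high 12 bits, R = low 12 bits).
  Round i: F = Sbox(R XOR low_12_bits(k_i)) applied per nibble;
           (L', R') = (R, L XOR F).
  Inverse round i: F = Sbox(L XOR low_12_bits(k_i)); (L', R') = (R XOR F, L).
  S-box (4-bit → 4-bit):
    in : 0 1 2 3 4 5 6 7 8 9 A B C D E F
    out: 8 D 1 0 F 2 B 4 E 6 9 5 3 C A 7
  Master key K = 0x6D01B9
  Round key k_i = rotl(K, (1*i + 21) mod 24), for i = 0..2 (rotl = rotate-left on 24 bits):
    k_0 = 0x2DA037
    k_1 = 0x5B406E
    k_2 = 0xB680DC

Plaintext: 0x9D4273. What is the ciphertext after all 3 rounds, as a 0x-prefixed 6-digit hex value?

s_0 = plaintext = 0x9D4273
s_1 = Round(s_0, k_0) = 0x27382B
s_2 = Round(s_1, k_1) = 0x82BC81
s_3 = Round(s_2, k_2) = 0xC81B07

0xC81B07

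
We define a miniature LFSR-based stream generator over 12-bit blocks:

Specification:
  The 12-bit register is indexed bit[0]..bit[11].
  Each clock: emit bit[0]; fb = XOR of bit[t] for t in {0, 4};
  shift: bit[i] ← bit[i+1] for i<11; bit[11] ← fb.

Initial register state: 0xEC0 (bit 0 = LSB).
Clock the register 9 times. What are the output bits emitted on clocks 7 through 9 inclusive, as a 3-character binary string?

reg_0 = 0xEC0
clock 1: out=0, reg = 0x760
clock 2: out=0, reg = 0x3B0
clock 3: out=0, reg = 0x9D8
clock 4: out=0, reg = 0xCEC
clock 5: out=0, reg = 0x676
clock 6: out=0, reg = 0xB3B
clock 7: out=1, reg = 0x59D
clock 8: out=1, reg = 0x2CE
clock 9: out=0, reg = 0x167

110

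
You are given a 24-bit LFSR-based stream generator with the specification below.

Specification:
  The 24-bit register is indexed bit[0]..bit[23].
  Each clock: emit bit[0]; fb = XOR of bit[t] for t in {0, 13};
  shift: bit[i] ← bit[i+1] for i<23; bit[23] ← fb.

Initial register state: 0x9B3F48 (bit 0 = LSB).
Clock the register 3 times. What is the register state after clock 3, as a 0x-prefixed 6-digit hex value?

0x3367E9

reg_0 = 0x9B3F48
clock 1: out=0, reg = 0xCD9FA4
clock 2: out=0, reg = 0x66CFD2
clock 3: out=0, reg = 0x3367E9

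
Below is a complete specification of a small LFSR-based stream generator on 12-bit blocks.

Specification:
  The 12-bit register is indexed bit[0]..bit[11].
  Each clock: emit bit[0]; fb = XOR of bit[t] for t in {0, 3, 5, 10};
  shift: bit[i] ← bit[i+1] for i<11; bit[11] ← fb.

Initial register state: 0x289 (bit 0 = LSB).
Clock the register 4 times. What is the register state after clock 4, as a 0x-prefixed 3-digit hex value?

0xC28

reg_0 = 0x289
clock 1: out=1, reg = 0x144
clock 2: out=0, reg = 0x0A2
clock 3: out=0, reg = 0x851
clock 4: out=1, reg = 0xC28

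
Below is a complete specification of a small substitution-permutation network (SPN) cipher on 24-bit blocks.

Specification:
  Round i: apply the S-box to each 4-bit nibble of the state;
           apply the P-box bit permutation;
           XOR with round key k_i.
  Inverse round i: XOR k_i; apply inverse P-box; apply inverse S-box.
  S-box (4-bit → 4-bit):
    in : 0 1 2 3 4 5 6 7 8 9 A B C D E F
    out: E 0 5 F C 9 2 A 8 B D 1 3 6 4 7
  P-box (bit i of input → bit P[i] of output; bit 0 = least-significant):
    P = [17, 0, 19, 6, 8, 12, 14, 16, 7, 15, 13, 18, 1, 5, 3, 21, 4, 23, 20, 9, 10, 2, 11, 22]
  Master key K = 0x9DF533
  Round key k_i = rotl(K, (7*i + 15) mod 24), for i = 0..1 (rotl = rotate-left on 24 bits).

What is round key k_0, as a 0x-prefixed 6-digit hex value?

K = 0x9DF533
k_0 = rotl(K, (7*0+15) mod 24) = rotl(K, 15) = 0x99CEFA

0x99CEFA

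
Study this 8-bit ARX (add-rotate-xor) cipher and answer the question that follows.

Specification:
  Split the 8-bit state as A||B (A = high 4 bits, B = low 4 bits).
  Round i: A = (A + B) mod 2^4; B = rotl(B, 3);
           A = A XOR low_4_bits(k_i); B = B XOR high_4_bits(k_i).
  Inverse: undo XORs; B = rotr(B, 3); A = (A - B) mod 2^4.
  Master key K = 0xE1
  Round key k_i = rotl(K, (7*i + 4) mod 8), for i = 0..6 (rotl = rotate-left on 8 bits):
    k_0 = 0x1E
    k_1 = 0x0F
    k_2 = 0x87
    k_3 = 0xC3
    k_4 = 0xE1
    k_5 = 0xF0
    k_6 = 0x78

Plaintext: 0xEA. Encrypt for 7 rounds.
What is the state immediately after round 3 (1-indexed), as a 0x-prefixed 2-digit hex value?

0x09

s_0 = plaintext = 0xEA
s_1 = Round(s_0, k_0) = 0x64
s_2 = Round(s_1, k_1) = 0x52
s_3 = Round(s_2, k_2) = 0x09
s_4 = Round(s_3, k_3) = 0xA0
s_5 = Round(s_4, k_4) = 0xBE
s_6 = Round(s_5, k_5) = 0x98
s_7 = Round(s_6, k_6) = 0x93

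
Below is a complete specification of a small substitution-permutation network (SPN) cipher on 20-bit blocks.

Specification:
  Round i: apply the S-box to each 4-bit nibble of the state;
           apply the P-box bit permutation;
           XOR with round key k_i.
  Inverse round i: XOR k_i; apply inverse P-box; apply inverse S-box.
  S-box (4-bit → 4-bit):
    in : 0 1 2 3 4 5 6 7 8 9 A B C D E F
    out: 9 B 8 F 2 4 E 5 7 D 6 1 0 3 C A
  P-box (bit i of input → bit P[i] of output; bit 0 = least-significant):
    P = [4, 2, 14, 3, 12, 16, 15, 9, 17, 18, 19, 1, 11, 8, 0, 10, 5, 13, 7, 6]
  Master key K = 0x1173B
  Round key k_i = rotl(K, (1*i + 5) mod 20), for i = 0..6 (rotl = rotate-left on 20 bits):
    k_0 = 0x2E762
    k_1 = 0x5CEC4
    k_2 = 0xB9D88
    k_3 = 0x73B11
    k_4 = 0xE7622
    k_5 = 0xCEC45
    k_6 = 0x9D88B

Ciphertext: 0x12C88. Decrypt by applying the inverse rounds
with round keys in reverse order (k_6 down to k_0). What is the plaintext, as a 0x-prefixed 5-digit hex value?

s_0 = ciphertext = 0x12C88
s_1 = InvRound(s_0, k_6) = 0x4EE75
s_2 = InvRound(s_1, k_5) = 0xBC52B
s_3 = InvRound(s_2, k_4) = 0x4A432
s_4 = InvRound(s_3, k_3) = 0xB303C
s_5 = InvRound(s_4, k_2) = 0x81C5D
s_6 = InvRound(s_5, k_1) = 0x55A39
s_7 = InvRound(s_6, k_0) = 0xF3180

0xF3180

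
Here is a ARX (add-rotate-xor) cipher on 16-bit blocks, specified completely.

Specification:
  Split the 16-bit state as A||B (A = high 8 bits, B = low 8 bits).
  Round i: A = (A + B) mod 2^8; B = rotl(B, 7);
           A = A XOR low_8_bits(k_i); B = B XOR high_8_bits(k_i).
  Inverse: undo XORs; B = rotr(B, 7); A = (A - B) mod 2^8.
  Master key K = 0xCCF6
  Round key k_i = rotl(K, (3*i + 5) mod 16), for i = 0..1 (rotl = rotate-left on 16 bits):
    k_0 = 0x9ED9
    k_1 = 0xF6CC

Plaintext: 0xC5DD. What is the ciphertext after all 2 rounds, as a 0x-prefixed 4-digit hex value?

s_0 = plaintext = 0xC5DD
s_1 = Round(s_0, k_0) = 0x7B70
s_2 = Round(s_1, k_1) = 0x27CE

0x27CE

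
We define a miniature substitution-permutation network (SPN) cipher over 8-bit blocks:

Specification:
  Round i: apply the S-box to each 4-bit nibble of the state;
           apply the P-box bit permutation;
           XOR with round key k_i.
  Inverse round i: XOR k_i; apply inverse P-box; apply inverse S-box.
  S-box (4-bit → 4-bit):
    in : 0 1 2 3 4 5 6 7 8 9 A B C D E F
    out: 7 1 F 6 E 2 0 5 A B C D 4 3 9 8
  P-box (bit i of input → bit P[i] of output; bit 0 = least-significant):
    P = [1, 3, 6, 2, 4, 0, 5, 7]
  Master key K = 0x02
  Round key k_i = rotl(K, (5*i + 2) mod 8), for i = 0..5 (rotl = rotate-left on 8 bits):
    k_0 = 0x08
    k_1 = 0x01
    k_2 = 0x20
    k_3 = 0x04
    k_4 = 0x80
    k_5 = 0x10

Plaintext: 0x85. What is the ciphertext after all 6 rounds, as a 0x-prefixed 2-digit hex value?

0x57

s_0 = plaintext = 0x85
s_1 = Round(s_0, k_0) = 0x81
s_2 = Round(s_1, k_1) = 0x82
s_3 = Round(s_2, k_2) = 0xEF
s_4 = Round(s_3, k_3) = 0x90
s_5 = Round(s_4, k_4) = 0x5B
s_6 = Round(s_5, k_5) = 0x57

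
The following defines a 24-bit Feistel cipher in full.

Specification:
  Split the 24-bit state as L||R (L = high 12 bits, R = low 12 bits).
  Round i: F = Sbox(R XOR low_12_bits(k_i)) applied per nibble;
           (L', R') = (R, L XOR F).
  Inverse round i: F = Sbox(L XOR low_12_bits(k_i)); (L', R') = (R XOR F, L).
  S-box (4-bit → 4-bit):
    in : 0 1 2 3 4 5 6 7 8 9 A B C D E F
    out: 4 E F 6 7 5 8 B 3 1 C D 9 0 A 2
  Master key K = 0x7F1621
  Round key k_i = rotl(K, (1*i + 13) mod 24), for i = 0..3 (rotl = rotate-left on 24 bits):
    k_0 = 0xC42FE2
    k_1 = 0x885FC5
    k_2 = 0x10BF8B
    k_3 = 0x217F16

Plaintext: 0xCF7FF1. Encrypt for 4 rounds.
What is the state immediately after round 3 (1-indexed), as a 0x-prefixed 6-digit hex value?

s_0 = plaintext = 0xCF7FF1
s_1 = Round(s_0, k_0) = 0xFF1811
s_2 = Round(s_1, k_1) = 0x8114F6
s_3 = Round(s_2, k_2) = 0x4F65A1
s_4 = Round(s_3, k_3) = 0x5A182D

0x4F65A1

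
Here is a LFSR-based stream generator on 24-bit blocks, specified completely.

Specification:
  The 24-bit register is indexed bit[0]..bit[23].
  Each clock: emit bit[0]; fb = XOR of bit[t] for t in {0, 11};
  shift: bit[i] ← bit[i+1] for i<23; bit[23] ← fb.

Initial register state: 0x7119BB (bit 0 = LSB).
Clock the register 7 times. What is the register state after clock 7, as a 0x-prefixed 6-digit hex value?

reg_0 = 0x7119BB
clock 1: out=1, reg = 0x388CDD
clock 2: out=1, reg = 0x1C466E
clock 3: out=0, reg = 0x0E2337
clock 4: out=1, reg = 0x87119B
clock 5: out=1, reg = 0xC388CD
clock 6: out=1, reg = 0x61C466
clock 7: out=0, reg = 0x30E233

0x30E233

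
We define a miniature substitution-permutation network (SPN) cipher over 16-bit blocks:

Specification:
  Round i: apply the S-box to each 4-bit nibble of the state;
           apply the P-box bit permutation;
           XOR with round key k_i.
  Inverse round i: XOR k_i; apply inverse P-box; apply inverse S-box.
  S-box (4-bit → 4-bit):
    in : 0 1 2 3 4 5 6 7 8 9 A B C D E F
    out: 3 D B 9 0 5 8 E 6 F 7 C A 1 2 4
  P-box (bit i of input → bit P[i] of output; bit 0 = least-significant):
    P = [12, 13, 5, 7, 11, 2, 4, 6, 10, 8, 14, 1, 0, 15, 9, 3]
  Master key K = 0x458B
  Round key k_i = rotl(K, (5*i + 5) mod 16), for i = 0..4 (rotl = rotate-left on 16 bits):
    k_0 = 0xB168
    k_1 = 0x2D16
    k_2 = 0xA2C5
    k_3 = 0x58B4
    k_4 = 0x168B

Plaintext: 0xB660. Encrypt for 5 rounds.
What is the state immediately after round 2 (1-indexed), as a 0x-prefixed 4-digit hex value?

s_0 = plaintext = 0xB660
s_1 = Round(s_0, k_0) = 0x8322
s_2 = Round(s_1, k_1) = 0x93D0
s_3 = Round(s_2, k_2) = 0x1CCE
s_4 = Round(s_3, k_3) = 0x7BFB
s_5 = Round(s_4, k_4) = 0xD431

0x93D0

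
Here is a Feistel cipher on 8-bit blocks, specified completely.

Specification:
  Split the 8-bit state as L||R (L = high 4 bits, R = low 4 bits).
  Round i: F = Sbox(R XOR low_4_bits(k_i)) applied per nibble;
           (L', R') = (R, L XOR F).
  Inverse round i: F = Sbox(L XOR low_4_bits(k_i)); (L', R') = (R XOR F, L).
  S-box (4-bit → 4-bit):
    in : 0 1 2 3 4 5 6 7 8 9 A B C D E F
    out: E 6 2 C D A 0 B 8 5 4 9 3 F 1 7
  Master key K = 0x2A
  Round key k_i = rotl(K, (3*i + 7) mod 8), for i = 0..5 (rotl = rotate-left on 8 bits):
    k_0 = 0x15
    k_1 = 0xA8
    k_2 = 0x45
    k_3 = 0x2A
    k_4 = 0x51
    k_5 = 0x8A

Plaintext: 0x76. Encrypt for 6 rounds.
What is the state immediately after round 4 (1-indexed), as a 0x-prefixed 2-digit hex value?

0xCA

s_0 = plaintext = 0x76
s_1 = Round(s_0, k_0) = 0x6B
s_2 = Round(s_1, k_1) = 0xBA
s_3 = Round(s_2, k_2) = 0xAC
s_4 = Round(s_3, k_3) = 0xCA
s_5 = Round(s_4, k_4) = 0xA5
s_6 = Round(s_5, k_5) = 0x5D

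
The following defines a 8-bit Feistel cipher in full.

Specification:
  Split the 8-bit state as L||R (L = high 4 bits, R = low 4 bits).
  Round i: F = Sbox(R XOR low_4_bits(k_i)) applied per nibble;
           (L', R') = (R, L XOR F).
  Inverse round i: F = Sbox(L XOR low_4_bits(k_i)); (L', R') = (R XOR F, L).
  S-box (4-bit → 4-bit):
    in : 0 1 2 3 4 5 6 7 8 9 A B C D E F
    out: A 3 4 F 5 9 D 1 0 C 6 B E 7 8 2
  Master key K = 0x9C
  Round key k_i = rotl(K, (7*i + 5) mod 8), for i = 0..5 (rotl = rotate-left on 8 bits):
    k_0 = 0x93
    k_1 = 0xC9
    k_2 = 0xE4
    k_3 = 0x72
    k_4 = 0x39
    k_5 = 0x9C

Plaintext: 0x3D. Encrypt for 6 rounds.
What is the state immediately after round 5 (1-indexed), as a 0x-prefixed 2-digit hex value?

0x1C

s_0 = plaintext = 0x3D
s_1 = Round(s_0, k_0) = 0xDB
s_2 = Round(s_1, k_1) = 0xB9
s_3 = Round(s_2, k_2) = 0x9C
s_4 = Round(s_3, k_3) = 0xC1
s_5 = Round(s_4, k_4) = 0x1C
s_6 = Round(s_5, k_5) = 0xCB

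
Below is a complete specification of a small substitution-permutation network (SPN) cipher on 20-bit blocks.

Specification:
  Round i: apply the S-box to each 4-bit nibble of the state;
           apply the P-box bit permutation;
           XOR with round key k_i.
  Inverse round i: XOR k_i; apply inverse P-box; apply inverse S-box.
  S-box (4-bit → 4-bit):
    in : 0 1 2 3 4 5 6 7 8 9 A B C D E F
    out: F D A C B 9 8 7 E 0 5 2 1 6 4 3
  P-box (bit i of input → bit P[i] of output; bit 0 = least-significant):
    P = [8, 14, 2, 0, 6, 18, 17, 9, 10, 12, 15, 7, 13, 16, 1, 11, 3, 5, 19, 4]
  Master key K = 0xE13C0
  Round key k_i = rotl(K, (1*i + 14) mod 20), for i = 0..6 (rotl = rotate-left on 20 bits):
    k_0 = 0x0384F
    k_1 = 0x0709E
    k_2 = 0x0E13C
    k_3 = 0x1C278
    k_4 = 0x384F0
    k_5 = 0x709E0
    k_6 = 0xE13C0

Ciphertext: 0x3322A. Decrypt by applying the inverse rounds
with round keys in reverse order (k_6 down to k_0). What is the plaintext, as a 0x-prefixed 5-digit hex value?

0x87C73

s_0 = ciphertext = 0x3322A
s_1 = InvRound(s_0, k_6) = 0x776FC
s_2 = InvRound(s_1, k_5) = 0x55F67
s_3 = InvRound(s_2, k_4) = 0x63880
s_4 = InvRound(s_3, k_3) = 0x4480B
s_5 = InvRound(s_4, k_2) = 0x21EB1
s_6 = InvRound(s_5, k_1) = 0xF1C38
s_7 = InvRound(s_6, k_0) = 0x87C73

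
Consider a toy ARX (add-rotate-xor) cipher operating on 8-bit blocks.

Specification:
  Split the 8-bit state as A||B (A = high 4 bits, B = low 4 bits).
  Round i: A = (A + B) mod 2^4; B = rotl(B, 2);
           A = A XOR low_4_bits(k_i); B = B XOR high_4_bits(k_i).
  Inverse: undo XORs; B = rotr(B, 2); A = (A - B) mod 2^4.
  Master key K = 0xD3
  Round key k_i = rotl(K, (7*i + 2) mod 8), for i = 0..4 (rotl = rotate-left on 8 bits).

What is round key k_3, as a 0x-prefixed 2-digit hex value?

K = 0xD3
k_0 = rotl(K, (7*0+2) mod 8) = rotl(K, 2) = 0x4F
k_1 = rotl(K, (7*1+2) mod 8) = rotl(K, 1) = 0xA7
k_2 = rotl(K, (7*2+2) mod 8) = rotl(K, 0) = 0xD3
k_3 = rotl(K, (7*3+2) mod 8) = rotl(K, 7) = 0xE9

0xE9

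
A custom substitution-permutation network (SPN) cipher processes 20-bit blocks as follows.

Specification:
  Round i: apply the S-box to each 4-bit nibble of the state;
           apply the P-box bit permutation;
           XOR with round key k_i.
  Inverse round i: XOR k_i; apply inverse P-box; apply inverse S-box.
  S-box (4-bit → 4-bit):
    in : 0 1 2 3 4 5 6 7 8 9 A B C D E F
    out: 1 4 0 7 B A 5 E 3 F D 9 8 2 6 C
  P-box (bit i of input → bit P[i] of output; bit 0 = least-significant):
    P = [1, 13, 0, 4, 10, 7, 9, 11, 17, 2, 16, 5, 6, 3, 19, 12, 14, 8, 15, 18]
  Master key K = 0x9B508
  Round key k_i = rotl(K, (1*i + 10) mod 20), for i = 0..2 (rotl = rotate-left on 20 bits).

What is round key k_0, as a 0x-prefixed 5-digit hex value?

0x4226D

K = 0x9B508
k_0 = rotl(K, (1*0+10) mod 20) = rotl(K, 10) = 0x4226D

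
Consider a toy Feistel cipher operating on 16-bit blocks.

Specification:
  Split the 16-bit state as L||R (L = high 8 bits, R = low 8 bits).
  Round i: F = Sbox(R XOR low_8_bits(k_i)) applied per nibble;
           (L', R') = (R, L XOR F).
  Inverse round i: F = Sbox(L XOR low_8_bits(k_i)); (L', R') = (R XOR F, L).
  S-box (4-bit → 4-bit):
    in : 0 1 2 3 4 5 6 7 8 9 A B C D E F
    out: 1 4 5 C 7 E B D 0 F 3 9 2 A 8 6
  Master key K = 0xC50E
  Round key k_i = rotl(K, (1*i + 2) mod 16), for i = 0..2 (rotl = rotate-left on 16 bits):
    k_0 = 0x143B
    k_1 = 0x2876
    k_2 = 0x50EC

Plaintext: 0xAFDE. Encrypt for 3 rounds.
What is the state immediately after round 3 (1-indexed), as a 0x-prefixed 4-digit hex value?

s_0 = plaintext = 0xAFDE
s_1 = Round(s_0, k_0) = 0xDE21
s_2 = Round(s_1, k_1) = 0x2133
s_3 = Round(s_2, k_2) = 0x3387

0x3387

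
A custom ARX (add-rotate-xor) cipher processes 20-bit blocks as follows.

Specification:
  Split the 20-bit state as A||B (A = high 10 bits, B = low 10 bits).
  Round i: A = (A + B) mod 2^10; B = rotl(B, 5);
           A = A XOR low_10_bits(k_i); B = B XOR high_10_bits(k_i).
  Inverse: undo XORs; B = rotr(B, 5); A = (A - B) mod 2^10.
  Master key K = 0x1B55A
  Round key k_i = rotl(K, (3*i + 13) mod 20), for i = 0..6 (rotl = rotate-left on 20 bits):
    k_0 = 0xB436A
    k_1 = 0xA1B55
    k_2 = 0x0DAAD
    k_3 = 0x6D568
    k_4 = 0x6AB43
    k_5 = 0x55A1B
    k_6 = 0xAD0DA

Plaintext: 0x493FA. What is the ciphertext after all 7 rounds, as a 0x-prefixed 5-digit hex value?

0xCC614

s_0 = plaintext = 0x493FA
s_1 = Round(s_0, k_0) = 0x9D18F
s_2 = Round(s_1, k_1) = 0xD5B6A
s_3 = Round(s_2, k_2) = 0x1B56D
s_4 = Round(s_3, k_3) = 0x2C81E
s_5 = Round(s_4, k_4) = 0xE4E6A
s_6 = Round(s_5, k_5) = 0xF9805
s_7 = Round(s_6, k_6) = 0xCC614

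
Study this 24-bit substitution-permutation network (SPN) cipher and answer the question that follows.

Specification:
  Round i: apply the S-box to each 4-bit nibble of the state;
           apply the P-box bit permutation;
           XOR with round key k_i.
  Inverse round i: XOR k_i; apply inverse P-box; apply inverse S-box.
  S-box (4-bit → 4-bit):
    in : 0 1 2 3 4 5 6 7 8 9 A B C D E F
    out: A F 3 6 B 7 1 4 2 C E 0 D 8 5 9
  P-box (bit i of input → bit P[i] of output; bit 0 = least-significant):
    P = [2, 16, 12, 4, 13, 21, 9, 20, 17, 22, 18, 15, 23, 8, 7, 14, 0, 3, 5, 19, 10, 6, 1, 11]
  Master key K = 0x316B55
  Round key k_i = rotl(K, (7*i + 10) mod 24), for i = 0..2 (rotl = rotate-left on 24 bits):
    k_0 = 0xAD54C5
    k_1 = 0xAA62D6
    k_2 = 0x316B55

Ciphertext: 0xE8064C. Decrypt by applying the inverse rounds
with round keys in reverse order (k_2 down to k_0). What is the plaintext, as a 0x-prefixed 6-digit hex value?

0x76094B

s_0 = ciphertext = 0xE8064C
s_1 = InvRound(s_0, k_2) = 0xF448F0
s_2 = InvRound(s_1, k_1) = 0x99B5C6
s_3 = InvRound(s_2, k_0) = 0x76094B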